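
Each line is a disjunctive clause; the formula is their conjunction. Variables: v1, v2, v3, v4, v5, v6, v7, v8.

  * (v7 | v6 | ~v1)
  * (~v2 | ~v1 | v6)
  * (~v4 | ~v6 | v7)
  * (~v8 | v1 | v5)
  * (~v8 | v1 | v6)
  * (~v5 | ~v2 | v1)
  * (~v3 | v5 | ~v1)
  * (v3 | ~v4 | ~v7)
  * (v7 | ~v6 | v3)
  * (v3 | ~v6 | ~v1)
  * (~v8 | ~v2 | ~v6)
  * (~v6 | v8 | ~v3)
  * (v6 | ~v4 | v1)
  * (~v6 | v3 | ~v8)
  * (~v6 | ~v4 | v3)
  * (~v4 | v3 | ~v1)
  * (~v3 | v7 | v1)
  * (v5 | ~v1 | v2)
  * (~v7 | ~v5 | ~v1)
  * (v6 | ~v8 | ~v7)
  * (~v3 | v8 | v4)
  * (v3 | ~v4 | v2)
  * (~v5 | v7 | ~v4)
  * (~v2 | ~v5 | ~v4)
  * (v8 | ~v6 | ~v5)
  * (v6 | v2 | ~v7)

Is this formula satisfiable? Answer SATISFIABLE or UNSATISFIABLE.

SATISFIABLE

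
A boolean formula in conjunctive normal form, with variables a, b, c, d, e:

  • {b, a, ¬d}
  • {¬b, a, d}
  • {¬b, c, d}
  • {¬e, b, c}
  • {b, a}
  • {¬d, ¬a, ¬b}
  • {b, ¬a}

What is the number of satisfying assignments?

The models are:
  a=F b=T c=F d=T e=F
  a=F b=T c=F d=T e=T
  a=F b=T c=T d=T e=F
  a=F b=T c=T d=T e=T
  a=T b=T c=T d=F e=F
  a=T b=T c=T d=F e=T
That's 6 in total.

6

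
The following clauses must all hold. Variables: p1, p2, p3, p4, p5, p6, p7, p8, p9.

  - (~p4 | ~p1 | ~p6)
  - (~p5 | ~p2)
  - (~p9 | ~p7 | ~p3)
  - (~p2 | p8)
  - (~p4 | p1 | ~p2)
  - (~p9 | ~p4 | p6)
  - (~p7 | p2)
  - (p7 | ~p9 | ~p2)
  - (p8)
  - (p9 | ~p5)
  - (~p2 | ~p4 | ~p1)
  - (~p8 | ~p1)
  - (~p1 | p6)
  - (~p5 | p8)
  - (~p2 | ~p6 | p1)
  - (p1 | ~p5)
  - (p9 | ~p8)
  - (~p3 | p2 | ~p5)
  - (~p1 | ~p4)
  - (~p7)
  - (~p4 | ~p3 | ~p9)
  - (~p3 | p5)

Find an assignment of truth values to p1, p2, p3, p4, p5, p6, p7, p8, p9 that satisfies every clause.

p1=False, p2=False, p3=False, p4=False, p5=False, p6=True, p7=False, p8=True, p9=True

Check each clause:
  1. (~p1 | ~p4 | ~p6) — ~p4 is true.
  2. (~p2 | ~p5) — ~p5 is true.
  3. (~p3 | ~p7 | ~p9) — ~p7 is true.
  4. (p8 | ~p2) — p8 is true.
  5. (~p2 | ~p4 | p1) — ~p4 is true.
  6. (p6 | ~p9 | ~p4) — ~p4 is true.
  7. (~p7 | p2) — ~p7 is true.
  8. (~p9 | ~p2 | p7) — ~p2 is true.
  9. (p8) — p8 is true.
  10. (p9 | ~p5) — p9 is true.
  11. (~p1 | ~p2 | ~p4) — ~p4 is true.
  12. (~p1 | ~p8) — ~p1 is true.
  13. (p6 | ~p1) — p6 is true.
  14. (p8 | ~p5) — p8 is true.
  15. (~p6 | p1 | ~p2) — ~p2 is true.
  16. (~p5 | p1) — ~p5 is true.
  17. (p9 | ~p8) — p9 is true.
  18. (~p5 | ~p3 | p2) — ~p5 is true.
  19. (~p1 | ~p4) — ~p4 is true.
  20. (~p7) — ~p7 is true.
  21. (~p4 | ~p3 | ~p9) — ~p4 is true.
  22. (p5 | ~p3) — ~p3 is true.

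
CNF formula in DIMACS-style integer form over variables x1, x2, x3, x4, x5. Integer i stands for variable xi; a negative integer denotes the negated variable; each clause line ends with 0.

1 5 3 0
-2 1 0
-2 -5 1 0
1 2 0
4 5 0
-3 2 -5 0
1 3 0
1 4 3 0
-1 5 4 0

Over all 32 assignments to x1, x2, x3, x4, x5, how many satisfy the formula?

10

Split on x1, then x5.
  x1=1, x5=1: x4 free; 3 ways for (x2,x3) × 2^1 = 6.
  x1=1, x5=0: remaining (x2,x3,x4) ∈ {(0,0,1); (0,1,1); (1,0,1); (1,1,1)} — 4.
  x1=0, x5=1: a clause becomes empty — 0.
  x1=0, x5=0: a clause becomes empty — 0.
Total: 6 + 4 + 0 + 0 = 10.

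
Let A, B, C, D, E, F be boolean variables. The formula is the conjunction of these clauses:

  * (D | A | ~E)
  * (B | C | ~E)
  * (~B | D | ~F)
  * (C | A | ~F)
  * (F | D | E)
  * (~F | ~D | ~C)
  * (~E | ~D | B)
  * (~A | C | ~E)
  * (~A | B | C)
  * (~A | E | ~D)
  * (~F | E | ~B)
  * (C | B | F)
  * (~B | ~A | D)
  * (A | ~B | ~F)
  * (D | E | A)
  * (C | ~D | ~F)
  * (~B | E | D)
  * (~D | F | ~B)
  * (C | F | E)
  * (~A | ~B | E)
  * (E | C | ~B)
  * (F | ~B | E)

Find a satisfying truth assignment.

A=F  B=F  C=T  D=T  E=F  F=F

Set A = False and propagate.
The remaining clauses are satisfied by B = False, C = True, D = True, E = False, F = False.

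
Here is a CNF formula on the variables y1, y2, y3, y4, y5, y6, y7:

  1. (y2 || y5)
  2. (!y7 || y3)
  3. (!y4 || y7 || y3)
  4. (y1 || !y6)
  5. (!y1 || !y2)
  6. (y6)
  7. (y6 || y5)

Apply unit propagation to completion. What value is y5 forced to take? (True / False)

True

Unit clause (y6) sets y6 = True.
(y1 || !y6) with y6 = True leaves only y1, so y1 = True.
From (!y1 || !y2) and y1 = True: y2 = False.
(y5 || y2) with y2 = False leaves only y5, so y5 = True.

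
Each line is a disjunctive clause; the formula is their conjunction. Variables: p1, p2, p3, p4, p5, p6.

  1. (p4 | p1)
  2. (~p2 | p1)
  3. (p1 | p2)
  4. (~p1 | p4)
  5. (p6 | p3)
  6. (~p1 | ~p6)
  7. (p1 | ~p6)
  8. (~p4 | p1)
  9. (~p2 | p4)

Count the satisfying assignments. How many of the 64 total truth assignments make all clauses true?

4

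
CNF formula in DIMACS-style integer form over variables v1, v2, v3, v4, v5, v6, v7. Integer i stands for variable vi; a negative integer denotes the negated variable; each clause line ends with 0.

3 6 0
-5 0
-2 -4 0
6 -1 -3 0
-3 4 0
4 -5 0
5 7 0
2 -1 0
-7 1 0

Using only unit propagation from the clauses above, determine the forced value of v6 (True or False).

True

Unit clause (~v5) sets v5 = False.
In (v5 \/ v7), v5 is now false; v7 must hold, so v7 = True.
(v1 \/ ~v7): since v7 = True, the clause reduces to (v1). v1 = True.
In (~v1 \/ v2), ~v1 is now false; v2 must hold, so v2 = True.
From (~v4 \/ ~v2) and v2 = True: v4 = False.
From (~v3 \/ v4) and v4 = False: v3 = False.
From (v3 \/ v6) and v3 = False: v6 = True.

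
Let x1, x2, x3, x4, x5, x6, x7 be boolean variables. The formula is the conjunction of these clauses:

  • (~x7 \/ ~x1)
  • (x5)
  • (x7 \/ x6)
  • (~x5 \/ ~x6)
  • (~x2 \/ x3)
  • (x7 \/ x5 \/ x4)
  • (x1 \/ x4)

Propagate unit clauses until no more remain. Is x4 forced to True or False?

True

(x5) is a unit clause: x5 = True.
In (~x5 \/ ~x6), ~x5 is now false; ~x6 must hold, so x6 = False.
In (x6 \/ x7), x6 is now false; x7 must hold, so x7 = True.
(~x7 \/ ~x1) with x7 = True leaves only ~x1, so x1 = False.
(x1 \/ x4): since x1 = False, the clause reduces to (x4). x4 = True.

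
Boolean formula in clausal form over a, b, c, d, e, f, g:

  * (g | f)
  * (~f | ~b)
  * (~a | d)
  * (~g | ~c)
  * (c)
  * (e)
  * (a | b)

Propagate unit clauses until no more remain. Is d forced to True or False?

(c) is a unit clause: c = True.
(~c | ~g) with c = True leaves only ~g, so g = False.
(f | g) with g = False leaves only f, so f = True.
(~b | ~f): since f = True, the clause reduces to (~b). b = False.
Unit clause (e) sets e = True.
From (b | a) and b = False: a = True.
(d | ~a) with a = True leaves only d, so d = True.

True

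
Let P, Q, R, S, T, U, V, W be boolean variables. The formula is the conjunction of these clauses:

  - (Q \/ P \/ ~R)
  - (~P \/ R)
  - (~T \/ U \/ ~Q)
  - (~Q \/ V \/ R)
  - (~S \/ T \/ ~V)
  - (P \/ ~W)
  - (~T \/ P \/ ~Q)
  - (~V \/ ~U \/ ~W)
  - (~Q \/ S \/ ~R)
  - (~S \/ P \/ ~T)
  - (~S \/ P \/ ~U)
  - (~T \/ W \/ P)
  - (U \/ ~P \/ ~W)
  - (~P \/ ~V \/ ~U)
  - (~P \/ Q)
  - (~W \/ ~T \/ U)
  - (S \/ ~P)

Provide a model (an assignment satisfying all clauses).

P=F, Q=T, R=T, S=T, T=F, U=F, V=F, W=F

Try P = False.
  then W is forced to False.
  then T is forced to False.
For the remaining variables, Q = True, R = True, S = True, U = False, V = False works.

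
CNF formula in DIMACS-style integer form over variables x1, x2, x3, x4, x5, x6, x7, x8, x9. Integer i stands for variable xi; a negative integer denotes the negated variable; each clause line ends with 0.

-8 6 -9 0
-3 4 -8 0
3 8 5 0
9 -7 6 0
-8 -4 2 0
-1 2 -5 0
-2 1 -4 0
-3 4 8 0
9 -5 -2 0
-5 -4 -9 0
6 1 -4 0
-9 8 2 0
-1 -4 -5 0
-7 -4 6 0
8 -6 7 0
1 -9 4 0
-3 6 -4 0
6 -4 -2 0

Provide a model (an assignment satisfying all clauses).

x1=True, x2=False, x3=False, x4=False, x5=False, x6=True, x7=True, x8=True, x9=True

Branch on x1: take x1 = True.
Try x2 = False.
  then x5 is forced to False.
Branch on x3: take x3 = False.
  then x8 is forced to True.
  then x4 is forced to False.
The remaining clauses are satisfied by x6 = True, x7 = True, x9 = True.
Every clause has at least one true literal under this assignment.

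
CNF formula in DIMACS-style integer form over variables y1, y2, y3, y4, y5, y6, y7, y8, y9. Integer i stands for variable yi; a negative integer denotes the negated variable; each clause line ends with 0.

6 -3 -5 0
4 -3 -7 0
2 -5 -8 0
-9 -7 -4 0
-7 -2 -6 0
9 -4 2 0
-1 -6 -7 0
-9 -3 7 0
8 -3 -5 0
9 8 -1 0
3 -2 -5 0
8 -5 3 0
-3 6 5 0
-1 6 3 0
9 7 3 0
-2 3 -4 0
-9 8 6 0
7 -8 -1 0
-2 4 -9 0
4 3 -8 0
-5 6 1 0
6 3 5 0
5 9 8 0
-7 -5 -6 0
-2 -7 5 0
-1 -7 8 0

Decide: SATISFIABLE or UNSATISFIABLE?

SATISFIABLE

Set y1 = False and propagate.
Branch on y2: take y2 = False.
Set y3 = False and propagate.
For the remaining variables, y4 = True, y5 = False, y6 = True, y7 = False, y8 = False, y9 = True works.
Every clause has at least one true literal under this assignment.
So y1=F, y2=F, y3=F, y4=T, y5=F, y6=T, y7=F, y8=F, y9=T is a satisfying assignment.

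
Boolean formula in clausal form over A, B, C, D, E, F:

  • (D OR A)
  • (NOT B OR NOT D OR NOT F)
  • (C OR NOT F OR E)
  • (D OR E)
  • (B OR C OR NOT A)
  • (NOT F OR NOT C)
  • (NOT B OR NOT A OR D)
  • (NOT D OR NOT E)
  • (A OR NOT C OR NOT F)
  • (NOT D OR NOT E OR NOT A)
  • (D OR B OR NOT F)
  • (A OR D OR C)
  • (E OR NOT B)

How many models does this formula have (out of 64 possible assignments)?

4

Satisfying assignments:
  A=F B=F C=F D=T E=F F=F
  A=F B=F C=T D=T E=F F=F
  A=T B=F C=T D=F E=T F=F
  A=T B=F C=T D=T E=F F=F
That's 4 in total.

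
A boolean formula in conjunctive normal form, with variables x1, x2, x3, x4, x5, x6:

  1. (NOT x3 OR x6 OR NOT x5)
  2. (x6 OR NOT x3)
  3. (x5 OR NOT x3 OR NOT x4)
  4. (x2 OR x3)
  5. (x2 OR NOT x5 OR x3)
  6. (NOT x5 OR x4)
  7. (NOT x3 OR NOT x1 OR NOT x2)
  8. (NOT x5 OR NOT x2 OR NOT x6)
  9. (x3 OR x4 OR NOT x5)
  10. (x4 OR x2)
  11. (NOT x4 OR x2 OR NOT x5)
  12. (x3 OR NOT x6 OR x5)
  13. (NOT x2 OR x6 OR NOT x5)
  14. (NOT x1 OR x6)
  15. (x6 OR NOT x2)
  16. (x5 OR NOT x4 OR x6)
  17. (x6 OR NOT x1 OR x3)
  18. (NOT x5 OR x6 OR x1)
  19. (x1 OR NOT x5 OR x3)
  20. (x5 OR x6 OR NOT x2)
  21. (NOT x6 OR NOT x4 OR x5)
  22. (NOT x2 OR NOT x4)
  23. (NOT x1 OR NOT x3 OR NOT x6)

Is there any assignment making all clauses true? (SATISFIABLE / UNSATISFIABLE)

SATISFIABLE

Branch on x1: take x1 = False.
Try x2 = True.
  then x6 is forced to True.
  then x5 is forced to False.
  then x3 is forced to True.
  then x4 is forced to False.
So x1 = False  x2 = True  x3 = True  x4 = False  x5 = False  x6 = True is a satisfying assignment.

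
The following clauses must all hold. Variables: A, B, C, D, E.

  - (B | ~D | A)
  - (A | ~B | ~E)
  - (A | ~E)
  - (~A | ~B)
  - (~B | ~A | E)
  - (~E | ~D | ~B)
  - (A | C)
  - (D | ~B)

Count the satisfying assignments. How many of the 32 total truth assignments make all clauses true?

Case analysis on A and B:
  A=1, B=1: a clause becomes empty — 0.
  A=1, B=0: C, D, E free → 2^3 = 8.
  A=0, B=1: remaining (C,D,E) ∈ {(1,1,0)} — 1.
  A=0, B=0: remaining (C,D,E) ∈ {(1,0,0)} — 1.
Total: 0 + 8 + 1 + 1 = 10.

10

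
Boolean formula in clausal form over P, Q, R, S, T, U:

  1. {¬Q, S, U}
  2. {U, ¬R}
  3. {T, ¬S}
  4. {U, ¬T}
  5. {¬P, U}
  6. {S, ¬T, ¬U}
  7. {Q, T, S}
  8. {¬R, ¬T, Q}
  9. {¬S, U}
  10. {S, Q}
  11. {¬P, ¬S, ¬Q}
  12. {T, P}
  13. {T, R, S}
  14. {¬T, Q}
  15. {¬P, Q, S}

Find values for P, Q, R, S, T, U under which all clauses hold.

Branch on P: take P = False.
  then T is forced to True.
  then U is forced to True.
  then S is forced to True.
  then Q is forced to True.
R is now unconstrained; take R = True.
Every clause has at least one true literal under this assignment.

P=False, Q=True, R=True, S=True, T=True, U=True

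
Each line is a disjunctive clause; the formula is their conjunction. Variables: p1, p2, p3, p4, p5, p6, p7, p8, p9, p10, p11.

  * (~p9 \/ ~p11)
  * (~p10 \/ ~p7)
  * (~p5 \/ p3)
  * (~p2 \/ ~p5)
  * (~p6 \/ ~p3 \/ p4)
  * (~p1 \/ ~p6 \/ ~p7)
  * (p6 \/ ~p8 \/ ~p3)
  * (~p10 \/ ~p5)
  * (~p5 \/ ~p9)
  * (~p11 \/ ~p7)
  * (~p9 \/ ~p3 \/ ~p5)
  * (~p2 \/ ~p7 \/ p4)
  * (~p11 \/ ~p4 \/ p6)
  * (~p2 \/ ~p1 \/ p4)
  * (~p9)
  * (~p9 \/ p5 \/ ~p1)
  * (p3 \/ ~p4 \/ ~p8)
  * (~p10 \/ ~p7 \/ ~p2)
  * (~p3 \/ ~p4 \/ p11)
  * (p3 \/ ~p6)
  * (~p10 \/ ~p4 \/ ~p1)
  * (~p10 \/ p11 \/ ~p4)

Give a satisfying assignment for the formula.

p1=1, p2=1, p3=1, p4=1, p5=0, p6=1, p7=0, p8=1, p9=0, p10=0, p11=1

The clause (~p9) is unit: p9 must be False.
Pure literal: p5 appears only negated; assign p5 = False.
p7 occurs only negated in the remaining clauses — set p7 = False.
Set p1 = True and propagate.
Try p2 = True.
  then p4 is forced to True.
  then p10 is forced to False.
For the remaining variables, p3 = True, p6 = True, p8 = True, p11 = True works.
Every clause has at least one true literal under this assignment.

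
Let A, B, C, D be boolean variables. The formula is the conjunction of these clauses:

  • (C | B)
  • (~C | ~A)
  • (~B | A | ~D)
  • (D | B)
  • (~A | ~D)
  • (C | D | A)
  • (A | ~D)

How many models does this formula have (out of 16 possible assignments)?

Satisfying assignments:
  A=0 B=1 C=1 D=0
  A=1 B=1 C=0 D=0
That's 2 in total.

2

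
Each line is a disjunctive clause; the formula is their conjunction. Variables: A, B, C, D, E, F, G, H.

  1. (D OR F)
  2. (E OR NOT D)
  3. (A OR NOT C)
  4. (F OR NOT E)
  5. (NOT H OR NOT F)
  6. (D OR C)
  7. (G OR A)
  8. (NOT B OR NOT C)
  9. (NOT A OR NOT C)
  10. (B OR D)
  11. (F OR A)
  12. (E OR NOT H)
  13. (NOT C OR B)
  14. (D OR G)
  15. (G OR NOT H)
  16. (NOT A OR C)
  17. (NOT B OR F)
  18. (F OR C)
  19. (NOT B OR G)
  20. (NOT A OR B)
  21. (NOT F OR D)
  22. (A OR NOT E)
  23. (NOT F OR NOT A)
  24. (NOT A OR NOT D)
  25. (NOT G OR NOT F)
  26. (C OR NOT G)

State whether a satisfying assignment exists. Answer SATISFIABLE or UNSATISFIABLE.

UNSATISFIABLE

A = True:
  propagation gives C=False; an empty clause results — contradiction.
A = False:
  propagation gives C=False, D=True, E=True; an empty clause results — contradiction.
Every branch closes, so no satisfying assignment exists.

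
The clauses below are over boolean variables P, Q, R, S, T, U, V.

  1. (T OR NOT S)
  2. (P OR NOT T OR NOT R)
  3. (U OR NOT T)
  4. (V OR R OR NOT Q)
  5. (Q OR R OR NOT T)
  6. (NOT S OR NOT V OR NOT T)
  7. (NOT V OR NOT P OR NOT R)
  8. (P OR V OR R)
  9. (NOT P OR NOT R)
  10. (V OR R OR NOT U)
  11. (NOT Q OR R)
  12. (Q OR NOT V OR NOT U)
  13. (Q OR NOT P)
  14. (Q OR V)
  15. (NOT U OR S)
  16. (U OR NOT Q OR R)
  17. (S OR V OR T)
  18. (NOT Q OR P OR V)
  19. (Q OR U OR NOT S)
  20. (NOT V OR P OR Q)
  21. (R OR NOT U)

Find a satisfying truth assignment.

P=F, Q=T, R=T, S=F, T=F, U=F, V=T

Branch on P: take P = False.
Set Q = True and propagate.
  then R is forced to True.
  then T is forced to False.
  then S is forced to False.
  then U is forced to False.
  then V is forced to True.
Every clause has at least one true literal under this assignment.
Check each clause:
  1. (T OR NOT S) — NOT S is true.
  2. (P OR NOT R OR NOT T) — NOT T is true.
  3. (U OR NOT T) — NOT T is true.
  4. (V OR R OR NOT Q) — R is true.
  5. (R OR NOT T OR Q) — R is true.
  6. (NOT V OR NOT S OR NOT T) — NOT T is true.
  7. (NOT P OR NOT V OR NOT R) — NOT P is true.
  8. (R OR P OR V) — R is true.
  9. (NOT R OR NOT P) — NOT P is true.
  10. (V OR NOT U OR R) — NOT U is true.
  11. (NOT Q OR R) — R is true.
  12. (NOT V OR Q OR NOT U) — Q is true.
  13. (Q OR NOT P) — Q is true.
  14. (V OR Q) — Q is true.
  15. (S OR NOT U) — NOT U is true.
  16. (U OR NOT Q OR R) — R is true.
  17. (T OR S OR V) — V is true.
  18. (NOT Q OR P OR V) — V is true.
  19. (Q OR U OR NOT S) — Q is true.
  20. (NOT V OR P OR Q) — Q is true.
  21. (R OR NOT U) — NOT U is true.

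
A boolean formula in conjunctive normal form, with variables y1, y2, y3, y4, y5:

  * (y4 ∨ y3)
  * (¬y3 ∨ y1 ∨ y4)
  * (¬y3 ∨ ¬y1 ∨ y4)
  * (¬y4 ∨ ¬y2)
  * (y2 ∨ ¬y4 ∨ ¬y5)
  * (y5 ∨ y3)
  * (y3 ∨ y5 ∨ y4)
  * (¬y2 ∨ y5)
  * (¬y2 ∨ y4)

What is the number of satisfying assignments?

The models are:
  y1=F y2=F y3=T y4=T y5=F
  y1=T y2=F y3=T y4=T y5=F
That's 2 in total.

2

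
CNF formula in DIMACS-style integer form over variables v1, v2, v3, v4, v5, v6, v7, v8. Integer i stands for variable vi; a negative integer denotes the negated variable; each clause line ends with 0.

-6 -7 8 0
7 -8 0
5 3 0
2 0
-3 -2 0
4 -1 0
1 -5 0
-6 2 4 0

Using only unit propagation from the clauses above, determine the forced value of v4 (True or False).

True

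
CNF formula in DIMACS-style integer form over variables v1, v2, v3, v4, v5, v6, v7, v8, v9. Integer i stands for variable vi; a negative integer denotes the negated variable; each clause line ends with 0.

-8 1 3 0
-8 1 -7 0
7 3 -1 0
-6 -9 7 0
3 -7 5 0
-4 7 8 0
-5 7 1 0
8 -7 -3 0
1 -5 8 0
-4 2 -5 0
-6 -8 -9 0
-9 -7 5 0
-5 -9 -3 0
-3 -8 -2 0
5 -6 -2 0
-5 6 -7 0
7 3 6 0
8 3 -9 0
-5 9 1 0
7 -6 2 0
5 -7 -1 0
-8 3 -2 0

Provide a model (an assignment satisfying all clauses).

v1=T, v2=F, v3=T, v4=F, v5=F, v6=F, v7=F, v8=T, v9=F

Pure literal: v4 appears only negated; assign v4 = False.
Try v1 = True.
Branch on v2: take v2 = False.
The remaining clauses are satisfied by v3 = True, v5 = False, v6 = False, v7 = False, v8 = True, v9 = False.
Every clause has at least one true literal under this assignment.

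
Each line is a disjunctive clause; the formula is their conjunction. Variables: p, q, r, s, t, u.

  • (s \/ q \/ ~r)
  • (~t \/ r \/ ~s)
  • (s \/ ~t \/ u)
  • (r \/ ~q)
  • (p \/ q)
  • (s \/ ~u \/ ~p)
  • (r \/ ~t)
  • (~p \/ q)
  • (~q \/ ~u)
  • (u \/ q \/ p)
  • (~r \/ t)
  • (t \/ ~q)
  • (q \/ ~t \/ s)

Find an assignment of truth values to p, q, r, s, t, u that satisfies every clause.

p=False, q=True, r=True, s=True, t=True, u=False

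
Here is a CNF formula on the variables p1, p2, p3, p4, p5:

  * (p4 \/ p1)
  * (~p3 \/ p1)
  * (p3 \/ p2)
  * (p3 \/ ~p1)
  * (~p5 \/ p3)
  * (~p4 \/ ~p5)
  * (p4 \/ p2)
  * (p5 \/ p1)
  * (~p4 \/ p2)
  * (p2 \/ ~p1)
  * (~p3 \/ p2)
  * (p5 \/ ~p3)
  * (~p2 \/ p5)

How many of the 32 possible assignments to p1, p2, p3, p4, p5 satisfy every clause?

1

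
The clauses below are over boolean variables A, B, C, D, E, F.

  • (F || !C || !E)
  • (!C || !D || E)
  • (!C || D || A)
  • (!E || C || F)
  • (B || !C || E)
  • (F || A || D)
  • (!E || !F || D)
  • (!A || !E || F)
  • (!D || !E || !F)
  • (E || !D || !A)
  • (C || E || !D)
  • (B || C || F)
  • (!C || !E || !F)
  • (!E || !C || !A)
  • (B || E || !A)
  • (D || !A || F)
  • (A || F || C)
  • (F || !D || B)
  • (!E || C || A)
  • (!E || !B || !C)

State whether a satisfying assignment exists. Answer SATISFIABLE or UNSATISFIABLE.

SATISFIABLE

Branch on A: take A = True.
Branch on B: take B = True.
For the remaining variables, C = False, D = False, E = False, F = True works.
So A=T, B=T, C=F, D=F, E=F, F=T is a satisfying assignment.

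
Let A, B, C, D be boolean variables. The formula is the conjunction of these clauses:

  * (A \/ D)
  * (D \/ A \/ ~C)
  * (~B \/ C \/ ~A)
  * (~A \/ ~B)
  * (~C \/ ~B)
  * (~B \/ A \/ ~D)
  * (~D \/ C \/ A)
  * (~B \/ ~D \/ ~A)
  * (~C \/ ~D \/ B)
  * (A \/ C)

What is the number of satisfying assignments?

Satisfying assignments:
  A=T B=F C=F D=F
  A=T B=F C=F D=T
  A=T B=F C=T D=F
That's 3 in total.

3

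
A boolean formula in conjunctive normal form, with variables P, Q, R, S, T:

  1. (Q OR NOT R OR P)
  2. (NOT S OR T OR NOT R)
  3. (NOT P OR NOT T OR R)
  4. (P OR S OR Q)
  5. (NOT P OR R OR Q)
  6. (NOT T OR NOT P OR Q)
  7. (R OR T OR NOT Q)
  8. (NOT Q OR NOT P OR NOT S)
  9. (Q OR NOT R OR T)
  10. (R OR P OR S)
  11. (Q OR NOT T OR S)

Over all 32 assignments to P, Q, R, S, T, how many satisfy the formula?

Case analysis on Q and P:
  Q=1, P=1: remaining (R,S,T) ∈ {(1,0,0); (1,0,1)} — 2.
  Q=1, P=0: remaining (R,S,T) ∈ {(0,1,1); (1,0,0); (1,0,1); (1,1,1)} — 4.
  Q=0, P=1: a clause becomes empty — 0.
  Q=0, P=0: remaining (R,S,T) ∈ {(0,1,0); (0,1,1)} — 2.
Total: 2 + 4 + 0 + 2 = 8.

8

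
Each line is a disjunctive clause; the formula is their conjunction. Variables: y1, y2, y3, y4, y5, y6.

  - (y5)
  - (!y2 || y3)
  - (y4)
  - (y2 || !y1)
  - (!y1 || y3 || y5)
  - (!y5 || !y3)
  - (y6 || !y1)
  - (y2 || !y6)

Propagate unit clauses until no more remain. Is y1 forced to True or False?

False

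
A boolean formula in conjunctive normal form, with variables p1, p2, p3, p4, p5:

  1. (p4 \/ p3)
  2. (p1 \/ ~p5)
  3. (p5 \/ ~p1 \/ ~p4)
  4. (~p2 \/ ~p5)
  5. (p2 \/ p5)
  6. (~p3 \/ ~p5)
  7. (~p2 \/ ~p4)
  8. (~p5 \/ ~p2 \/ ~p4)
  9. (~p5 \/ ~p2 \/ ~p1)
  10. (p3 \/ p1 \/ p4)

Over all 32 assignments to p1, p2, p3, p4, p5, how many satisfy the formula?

3

The models are:
  p1=0 p2=1 p3=1 p4=0 p5=0
  p1=1 p2=0 p3=0 p4=1 p5=1
  p1=1 p2=1 p3=1 p4=0 p5=0
Count: 3.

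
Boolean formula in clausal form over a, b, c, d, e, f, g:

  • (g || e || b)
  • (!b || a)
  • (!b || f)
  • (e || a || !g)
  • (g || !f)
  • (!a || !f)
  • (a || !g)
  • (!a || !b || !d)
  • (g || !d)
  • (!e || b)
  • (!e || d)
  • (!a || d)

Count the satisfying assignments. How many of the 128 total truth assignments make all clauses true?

2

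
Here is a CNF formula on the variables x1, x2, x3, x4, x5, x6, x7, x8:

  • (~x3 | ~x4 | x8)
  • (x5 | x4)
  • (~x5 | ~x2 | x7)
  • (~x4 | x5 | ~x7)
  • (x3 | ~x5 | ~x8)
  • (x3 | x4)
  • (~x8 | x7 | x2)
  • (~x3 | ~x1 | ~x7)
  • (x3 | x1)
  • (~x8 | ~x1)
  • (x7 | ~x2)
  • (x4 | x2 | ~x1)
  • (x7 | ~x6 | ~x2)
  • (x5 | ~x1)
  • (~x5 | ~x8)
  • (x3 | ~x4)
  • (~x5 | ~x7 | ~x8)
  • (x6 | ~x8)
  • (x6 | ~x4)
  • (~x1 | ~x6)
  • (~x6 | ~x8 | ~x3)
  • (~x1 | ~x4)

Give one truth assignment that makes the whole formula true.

Try x1 = False.
  then x3 is forced to True.
Set x2 = True and propagate.
  then x7 is forced to True.
The remaining clauses are satisfied by x4 = False, x5 = True, x6 = False, x8 = False.
Check each clause:
  1. (~x4 | x8 | ~x3) — ~x4 is true.
  2. (x4 | x5) — x5 is true.
  3. (~x5 | x7 | ~x2) — x7 is true.
  4. (~x7 | ~x4 | x5) — ~x4 is true.
  5. (~x5 | x3 | ~x8) — ~x8 is true.
  6. (x4 | x3) — x3 is true.
  7. (x2 | ~x8 | x7) — ~x8 is true.
  8. (~x1 | ~x3 | ~x7) — ~x1 is true.
  9. (x1 | x3) — x3 is true.
  10. (~x1 | ~x8) — ~x8 is true.
  11. (~x2 | x7) — x7 is true.
  12. (x4 | ~x1 | x2) — x2 is true.
  13. (x7 | ~x2 | ~x6) — ~x6 is true.
  14. (~x1 | x5) — x5 is true.
  15. (~x5 | ~x8) — ~x8 is true.
  16. (x3 | ~x4) — x3 is true.
  17. (~x5 | ~x7 | ~x8) — ~x8 is true.
  18. (~x8 | x6) — ~x8 is true.
  19. (x6 | ~x4) — ~x4 is true.
  20. (~x6 | ~x1) — ~x6 is true.
  21. (~x3 | ~x8 | ~x6) — ~x8 is true.
  22. (~x1 | ~x4) — ~x4 is true.

x1 = False, x2 = True, x3 = True, x4 = False, x5 = True, x6 = False, x7 = True, x8 = False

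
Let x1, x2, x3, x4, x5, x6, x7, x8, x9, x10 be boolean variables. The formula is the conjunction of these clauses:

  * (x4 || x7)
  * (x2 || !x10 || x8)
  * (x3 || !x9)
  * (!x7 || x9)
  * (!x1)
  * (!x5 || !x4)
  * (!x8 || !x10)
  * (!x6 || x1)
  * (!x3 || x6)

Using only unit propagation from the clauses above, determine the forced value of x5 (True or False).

False

(!x1) is a unit clause: x1 = False.
From (!x6 || x1) and x1 = False: x6 = False.
In (x6 || !x3), x6 is now false; !x3 must hold, so x3 = False.
(!x9 || x3): since x3 = False, the clause reduces to (!x9). x9 = False.
(!x7 || x9): since x9 = False, the clause reduces to (!x7). x7 = False.
In (x7 || x4), x7 is now false; x4 must hold, so x4 = True.
From (!x5 || !x4) and x4 = True: x5 = False.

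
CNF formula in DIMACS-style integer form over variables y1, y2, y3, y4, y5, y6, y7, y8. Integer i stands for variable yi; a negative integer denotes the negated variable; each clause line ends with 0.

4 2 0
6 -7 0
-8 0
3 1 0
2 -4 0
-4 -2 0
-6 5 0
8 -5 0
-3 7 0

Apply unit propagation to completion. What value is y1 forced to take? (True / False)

True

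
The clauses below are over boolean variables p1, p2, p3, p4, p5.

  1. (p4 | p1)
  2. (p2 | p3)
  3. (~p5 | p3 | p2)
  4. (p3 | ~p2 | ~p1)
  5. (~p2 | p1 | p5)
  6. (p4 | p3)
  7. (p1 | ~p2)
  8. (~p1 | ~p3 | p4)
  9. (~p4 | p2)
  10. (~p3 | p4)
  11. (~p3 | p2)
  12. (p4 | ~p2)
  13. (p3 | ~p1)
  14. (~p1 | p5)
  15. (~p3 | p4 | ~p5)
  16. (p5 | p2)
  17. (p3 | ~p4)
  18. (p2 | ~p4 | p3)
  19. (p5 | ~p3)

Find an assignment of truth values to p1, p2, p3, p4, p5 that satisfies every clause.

p1=True, p2=True, p3=True, p4=True, p5=True

Check each clause:
  1. (p1 | p4) — p1 is true.
  2. (p2 | p3) — p2 is true.
  3. (p2 | ~p5 | p3) — p3 is true.
  4. (~p2 | ~p1 | p3) — p3 is true.
  5. (p1 | p5 | ~p2) — p1 is true.
  6. (p4 | p3) — p3 is true.
  7. (p1 | ~p2) — p1 is true.
  8. (p4 | ~p3 | ~p1) — p4 is true.
  9. (p2 | ~p4) — p2 is true.
  10. (p4 | ~p3) — p4 is true.
  11. (~p3 | p2) — p2 is true.
  12. (~p2 | p4) — p4 is true.
  13. (p3 | ~p1) — p3 is true.
  14. (~p1 | p5) — p5 is true.
  15. (~p5 | ~p3 | p4) — p4 is true.
  16. (p5 | p2) — p2 is true.
  17. (p3 | ~p4) — p3 is true.
  18. (~p4 | p2 | p3) — p2 is true.
  19. (p5 | ~p3) — p5 is true.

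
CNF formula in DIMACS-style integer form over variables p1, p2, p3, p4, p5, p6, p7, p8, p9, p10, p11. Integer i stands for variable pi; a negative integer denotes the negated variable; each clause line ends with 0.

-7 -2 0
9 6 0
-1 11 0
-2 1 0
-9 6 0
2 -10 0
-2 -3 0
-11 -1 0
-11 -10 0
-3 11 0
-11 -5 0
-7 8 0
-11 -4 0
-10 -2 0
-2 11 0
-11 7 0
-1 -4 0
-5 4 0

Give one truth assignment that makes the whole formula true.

Pure literal: p5 appears only negated; assign p5 = False.
p6 occurs only positively in the remaining clauses — set p6 = True.
Set p1 = False and propagate.
  then p2 is forced to False.
  then p10 is forced to False.
Set p3 = True and propagate.
  then p11 is forced to True.
  then p4 is forced to False.
  then p7 is forced to True.
  then p8 is forced to True.
p9 is now unconstrained; take p9 = False.

p1=F  p2=F  p3=T  p4=F  p5=F  p6=T  p7=T  p8=T  p9=F  p10=F  p11=T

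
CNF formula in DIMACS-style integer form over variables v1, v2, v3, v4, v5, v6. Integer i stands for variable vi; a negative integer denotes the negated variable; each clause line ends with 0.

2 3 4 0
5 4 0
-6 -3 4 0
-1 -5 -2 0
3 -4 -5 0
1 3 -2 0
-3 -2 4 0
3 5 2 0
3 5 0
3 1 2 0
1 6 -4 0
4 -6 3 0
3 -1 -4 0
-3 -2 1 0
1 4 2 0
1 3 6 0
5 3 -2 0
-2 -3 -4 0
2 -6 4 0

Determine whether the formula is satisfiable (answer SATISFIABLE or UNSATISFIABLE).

SATISFIABLE

Branch on v1: take v1 = False.
Set v2 = False and propagate.
  then v3 is forced to True.
  then v4 is forced to True.
  then v6 is forced to True.
v5 is now unconstrained; take v5 = False.
Every clause has at least one true literal under this assignment.
So v1=F, v2=F, v3=T, v4=T, v5=F, v6=T is a satisfying assignment.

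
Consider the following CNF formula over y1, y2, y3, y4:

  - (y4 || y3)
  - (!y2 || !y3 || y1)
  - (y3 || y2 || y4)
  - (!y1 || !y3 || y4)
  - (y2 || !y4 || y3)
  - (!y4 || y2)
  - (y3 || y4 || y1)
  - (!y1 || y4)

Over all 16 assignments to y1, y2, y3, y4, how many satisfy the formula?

4

The models are:
  y1=F y2=F y3=T y4=F
  y1=F y2=T y3=F y4=T
  y1=T y2=T y3=F y4=T
  y1=T y2=T y3=T y4=T
Count: 4.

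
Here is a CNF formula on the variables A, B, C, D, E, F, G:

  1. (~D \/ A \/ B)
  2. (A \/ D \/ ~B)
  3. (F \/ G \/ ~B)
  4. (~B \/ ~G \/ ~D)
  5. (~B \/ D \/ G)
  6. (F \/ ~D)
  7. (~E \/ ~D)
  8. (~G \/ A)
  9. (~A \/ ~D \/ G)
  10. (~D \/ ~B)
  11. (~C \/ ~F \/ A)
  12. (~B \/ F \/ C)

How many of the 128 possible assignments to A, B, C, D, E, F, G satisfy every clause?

30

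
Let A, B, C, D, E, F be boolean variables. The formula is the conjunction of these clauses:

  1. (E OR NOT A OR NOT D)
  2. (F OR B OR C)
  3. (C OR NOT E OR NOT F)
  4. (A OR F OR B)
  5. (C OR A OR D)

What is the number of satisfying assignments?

33

Split on A, then C.
  A=T, C=T: B, F free; 3 ways for (D,E) × 2^2 = 12.
  A=T, C=F: 5 of the 16 assignments to (B,D,E,F) work.
  A=F, C=T: D, E free; 3 ways for (B,F) × 2^2 = 12.
  A=F, C=F: remaining (B,D,E,F) ∈ {(F,T,F,T); (T,T,F,F); (T,T,F,T); (T,T,T,F)} — 4.
Total: 12 + 5 + 12 + 4 = 33.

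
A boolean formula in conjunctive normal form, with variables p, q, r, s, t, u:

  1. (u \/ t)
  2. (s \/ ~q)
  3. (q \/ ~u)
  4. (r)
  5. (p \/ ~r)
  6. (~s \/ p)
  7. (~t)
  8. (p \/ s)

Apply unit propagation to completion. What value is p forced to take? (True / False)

(r) is a unit clause: r = True.
(~r \/ p) with r = True leaves only p, so p = True.

True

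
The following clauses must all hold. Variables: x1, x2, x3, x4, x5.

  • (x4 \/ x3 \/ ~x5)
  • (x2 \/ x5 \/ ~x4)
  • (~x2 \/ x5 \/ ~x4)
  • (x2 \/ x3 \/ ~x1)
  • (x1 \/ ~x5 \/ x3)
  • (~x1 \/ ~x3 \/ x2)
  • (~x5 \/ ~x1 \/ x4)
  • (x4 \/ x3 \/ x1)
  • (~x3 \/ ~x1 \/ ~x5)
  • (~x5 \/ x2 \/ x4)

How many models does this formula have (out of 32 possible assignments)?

Satisfying assignments:
  x1=F x2=F x3=T x4=F x5=F
  x1=F x2=F x3=T x4=T x5=T
  x1=F x2=T x3=T x4=F x5=F
  x1=F x2=T x3=T x4=F x5=T
  x1=F x2=T x3=T x4=T x5=T
  x1=T x2=T x3=F x4=F x5=F
  x1=T x2=T x3=F x4=T x5=T
  x1=T x2=T x3=T x4=F x5=F
That's 8 in total.

8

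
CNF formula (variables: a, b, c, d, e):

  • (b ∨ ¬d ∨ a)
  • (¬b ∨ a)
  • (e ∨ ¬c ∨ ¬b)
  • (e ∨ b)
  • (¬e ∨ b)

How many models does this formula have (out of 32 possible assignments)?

The models are:
  a=T b=T c=F d=F e=F
  a=T b=T c=F d=F e=T
  a=T b=T c=F d=T e=F
  a=T b=T c=F d=T e=T
  a=T b=T c=T d=F e=T
  a=T b=T c=T d=T e=T
That's 6 in total.

6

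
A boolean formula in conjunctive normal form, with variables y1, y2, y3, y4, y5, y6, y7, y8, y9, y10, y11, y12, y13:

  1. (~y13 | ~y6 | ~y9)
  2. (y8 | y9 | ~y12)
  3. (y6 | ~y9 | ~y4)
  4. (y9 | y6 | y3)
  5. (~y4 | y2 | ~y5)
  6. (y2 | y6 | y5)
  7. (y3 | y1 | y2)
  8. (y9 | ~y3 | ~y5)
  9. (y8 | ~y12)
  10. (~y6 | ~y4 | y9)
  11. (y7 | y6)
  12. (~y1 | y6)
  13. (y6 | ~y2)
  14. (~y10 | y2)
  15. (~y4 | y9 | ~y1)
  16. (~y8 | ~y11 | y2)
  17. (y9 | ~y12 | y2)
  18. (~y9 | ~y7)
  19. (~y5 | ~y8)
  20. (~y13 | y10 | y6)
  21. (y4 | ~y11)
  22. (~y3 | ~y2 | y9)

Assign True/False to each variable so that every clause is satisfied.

Pure literal: y12 appears only negated; assign y12 = False.
y13 occurs only negated in the remaining clauses — set y13 = False.
Set y1 = False and propagate.
Try y2 = True.
  then y6 is forced to True.
Branch on y3: take y3 = False.
For the remaining variables, y4 = True, y5 = False, y7 = False, y8 = True, y9 = True, y10 = True, y11 = True works.
Check each clause:
  1. (~y9 | ~y6 | ~y13) — ~y13 is true.
  2. (y8 | ~y12 | y9) — y8 is true.
  3. (y6 | ~y9 | ~y4) — y6 is true.
  4. (y3 | y9 | y6) — y9 is true.
  5. (~y5 | ~y4 | y2) — y2 is true.
  6. (y2 | y5 | y6) — y2 is true.
  7. (y1 | y2 | y3) — y2 is true.
  8. (~y3 | ~y5 | y9) — y9 is true.
  9. (y8 | ~y12) — y8 is true.
  10. (y9 | ~y6 | ~y4) — y9 is true.
  11. (y6 | y7) — y6 is true.
  12. (~y1 | y6) — y6 is true.
  13. (~y2 | y6) — y6 is true.
  14. (y2 | ~y10) — y2 is true.
  15. (~y1 | ~y4 | y9) — y9 is true.
  16. (y2 | ~y11 | ~y8) — y2 is true.
  17. (y2 | y9 | ~y12) — y9 is true.
  18. (~y9 | ~y7) — ~y7 is true.
  19. (~y5 | ~y8) — ~y5 is true.
  20. (~y13 | y10 | y6) — y10 is true.
  21. (~y11 | y4) — y4 is true.
  22. (~y2 | y9 | ~y3) — y9 is true.

y1=False, y2=True, y3=False, y4=True, y5=False, y6=True, y7=False, y8=True, y9=True, y10=True, y11=True, y12=False, y13=False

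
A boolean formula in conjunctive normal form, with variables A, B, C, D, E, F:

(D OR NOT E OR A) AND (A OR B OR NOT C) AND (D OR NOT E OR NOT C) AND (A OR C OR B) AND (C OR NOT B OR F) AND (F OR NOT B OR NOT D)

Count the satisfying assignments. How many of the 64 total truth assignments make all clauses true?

29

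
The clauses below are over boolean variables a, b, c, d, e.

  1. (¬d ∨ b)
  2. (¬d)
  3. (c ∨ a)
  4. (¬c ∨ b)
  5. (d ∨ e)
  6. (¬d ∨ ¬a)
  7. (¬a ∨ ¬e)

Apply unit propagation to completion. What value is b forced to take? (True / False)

True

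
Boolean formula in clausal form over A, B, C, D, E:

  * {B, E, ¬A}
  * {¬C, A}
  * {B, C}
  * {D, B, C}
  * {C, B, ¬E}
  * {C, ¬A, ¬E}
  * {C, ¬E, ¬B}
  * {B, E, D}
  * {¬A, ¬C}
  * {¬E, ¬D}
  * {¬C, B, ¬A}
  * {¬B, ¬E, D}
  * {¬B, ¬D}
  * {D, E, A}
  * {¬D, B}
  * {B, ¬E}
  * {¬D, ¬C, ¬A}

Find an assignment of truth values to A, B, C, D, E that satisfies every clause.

A=1, B=1, C=0, D=0, E=0

Set A = True and propagate.
  then C is forced to False.
  then B is forced to True.
  then E is forced to False.
  then D is forced to False.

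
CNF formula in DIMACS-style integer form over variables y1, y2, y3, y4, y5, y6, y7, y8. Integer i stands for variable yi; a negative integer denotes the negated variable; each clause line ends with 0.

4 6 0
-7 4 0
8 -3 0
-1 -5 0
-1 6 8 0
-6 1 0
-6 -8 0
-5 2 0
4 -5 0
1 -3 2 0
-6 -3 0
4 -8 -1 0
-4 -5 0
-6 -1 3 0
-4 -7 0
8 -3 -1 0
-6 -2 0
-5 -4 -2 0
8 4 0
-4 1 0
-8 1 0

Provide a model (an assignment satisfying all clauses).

Pure literal: y5 appears only negated; assign y5 = False.
Pure literal: y7 appears only negated; assign y7 = False.
Set y1 = True and propagate.
The remaining clauses are satisfied by y2 = False, y3 = True, y4 = True, y6 = False, y8 = True.

y1 = True  y2 = False  y3 = True  y4 = True  y5 = False  y6 = False  y7 = False  y8 = True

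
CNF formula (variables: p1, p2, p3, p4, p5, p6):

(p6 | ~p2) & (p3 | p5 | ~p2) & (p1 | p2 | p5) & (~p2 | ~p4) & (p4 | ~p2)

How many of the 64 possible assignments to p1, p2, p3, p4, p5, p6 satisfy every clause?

24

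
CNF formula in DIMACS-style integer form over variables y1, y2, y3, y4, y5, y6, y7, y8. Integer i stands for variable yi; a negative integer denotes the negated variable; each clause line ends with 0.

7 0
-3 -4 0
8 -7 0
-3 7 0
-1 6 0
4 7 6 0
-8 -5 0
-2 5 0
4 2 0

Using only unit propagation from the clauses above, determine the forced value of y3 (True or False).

Unit clause (y7) sets y7 = True.
(~y7 \/ y8) with y7 = True leaves only y8, so y8 = True.
From (~y8 \/ ~y5) and y8 = True: y5 = False.
From (~y2 \/ y5) and y5 = False: y2 = False.
In (y4 \/ y2), y2 is now false; y4 must hold, so y4 = True.
In (~y3 \/ ~y4), ~y4 is now false; ~y3 must hold, so y3 = False.

False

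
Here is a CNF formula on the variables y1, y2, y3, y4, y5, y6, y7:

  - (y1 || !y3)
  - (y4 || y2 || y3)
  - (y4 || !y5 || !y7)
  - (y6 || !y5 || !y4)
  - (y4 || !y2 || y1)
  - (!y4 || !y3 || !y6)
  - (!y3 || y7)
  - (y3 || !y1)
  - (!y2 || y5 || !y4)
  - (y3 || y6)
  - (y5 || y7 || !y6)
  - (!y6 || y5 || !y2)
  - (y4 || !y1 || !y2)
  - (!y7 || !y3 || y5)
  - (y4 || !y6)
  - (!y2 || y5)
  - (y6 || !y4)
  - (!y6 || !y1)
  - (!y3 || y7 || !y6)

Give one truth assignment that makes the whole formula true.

y1=0, y2=0, y3=0, y4=1, y5=1, y6=1, y7=1

Set y1 = False and propagate.
  then y3 is forced to False.
  then y6 is forced to True.
  then y4 is forced to True.
Try y2 = False.
Try y5 = True.
y7 is now unconstrained; take y7 = True.
Check each clause:
  1. (y1 || !y3) — !y3 is true.
  2. (y2 || y4 || y3) — y4 is true.
  3. (!y5 || y4 || !y7) — y4 is true.
  4. (!y4 || !y5 || y6) — y6 is true.
  5. (y1 || y4 || !y2) — y4 is true.
  6. (!y6 || !y3 || !y4) — !y3 is true.
  7. (y7 || !y3) — !y3 is true.
  8. (y3 || !y1) — !y1 is true.
  9. (y5 || !y2 || !y4) — y5 is true.
  10. (y6 || y3) — y6 is true.
  11. (y7 || y5 || !y6) — y5 is true.
  12. (y5 || !y2 || !y6) — y5 is true.
  13. (!y1 || y4 || !y2) — y4 is true.
  14. (!y3 || !y7 || y5) — y5 is true.
  15. (!y6 || y4) — y4 is true.
  16. (y5 || !y2) — y5 is true.
  17. (!y4 || y6) — y6 is true.
  18. (!y1 || !y6) — !y1 is true.
  19. (!y6 || !y3 || y7) — !y3 is true.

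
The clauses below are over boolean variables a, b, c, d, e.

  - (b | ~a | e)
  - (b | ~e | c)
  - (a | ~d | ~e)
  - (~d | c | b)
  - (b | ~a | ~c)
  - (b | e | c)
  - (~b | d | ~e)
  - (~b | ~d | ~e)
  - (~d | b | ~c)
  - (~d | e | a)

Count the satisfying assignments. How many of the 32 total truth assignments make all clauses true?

Case analysis on b and e:
  b=1, e=1: a clause becomes empty — 0.
  b=1, e=0: c free; 3 ways for (a,d) × 2^1 = 6.
  b=0, e=1: remaining (a,c,d) ∈ {(0,1,0)} — 1.
  b=0, e=0: remaining (a,c,d) ∈ {(0,1,0)} — 1.
Total: 0 + 6 + 1 + 1 = 8.

8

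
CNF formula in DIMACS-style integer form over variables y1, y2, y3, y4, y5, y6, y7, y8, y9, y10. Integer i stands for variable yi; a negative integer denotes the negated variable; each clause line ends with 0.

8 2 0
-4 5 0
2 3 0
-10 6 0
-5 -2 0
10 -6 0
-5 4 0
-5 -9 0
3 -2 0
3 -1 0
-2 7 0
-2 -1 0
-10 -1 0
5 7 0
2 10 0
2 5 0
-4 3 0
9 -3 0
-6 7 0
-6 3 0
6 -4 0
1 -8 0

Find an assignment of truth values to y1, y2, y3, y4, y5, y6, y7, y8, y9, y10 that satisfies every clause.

y1=0, y2=1, y3=1, y4=0, y5=0, y6=1, y7=1, y8=0, y9=1, y10=1

Check each clause:
  1. (y2 OR y8) — y2 is true.
  2. (y5 OR NOT y4) — NOT y4 is true.
  3. (y2 OR y3) — y2 is true.
  4. (NOT y10 OR y6) — y6 is true.
  5. (NOT y2 OR NOT y5) — NOT y5 is true.
  6. (NOT y6 OR y10) — y10 is true.
  7. (NOT y5 OR y4) — NOT y5 is true.
  8. (NOT y9 OR NOT y5) — NOT y5 is true.
  9. (NOT y2 OR y3) — y3 is true.
  10. (y3 OR NOT y1) — y3 is true.
  11. (NOT y2 OR y7) — y7 is true.
  12. (NOT y2 OR NOT y1) — NOT y1 is true.
  13. (NOT y1 OR NOT y10) — NOT y1 is true.
  14. (y7 OR y5) — y7 is true.
  15. (y2 OR y10) — y2 is true.
  16. (y5 OR y2) — y2 is true.
  17. (y3 OR NOT y4) — y3 is true.
  18. (y9 OR NOT y3) — y9 is true.
  19. (y7 OR NOT y6) — y7 is true.
  20. (y3 OR NOT y6) — y3 is true.
  21. (NOT y4 OR y6) — NOT y4 is true.
  22. (y1 OR NOT y8) — NOT y8 is true.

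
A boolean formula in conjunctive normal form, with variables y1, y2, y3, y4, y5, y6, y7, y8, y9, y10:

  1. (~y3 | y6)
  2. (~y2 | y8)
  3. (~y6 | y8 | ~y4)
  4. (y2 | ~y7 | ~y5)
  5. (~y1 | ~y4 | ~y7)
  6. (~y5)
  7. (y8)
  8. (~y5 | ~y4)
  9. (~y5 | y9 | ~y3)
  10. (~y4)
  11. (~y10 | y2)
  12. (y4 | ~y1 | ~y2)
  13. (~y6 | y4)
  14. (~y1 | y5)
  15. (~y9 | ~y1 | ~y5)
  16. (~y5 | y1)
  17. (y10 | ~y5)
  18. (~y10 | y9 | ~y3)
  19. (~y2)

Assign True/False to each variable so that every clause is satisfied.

(~y5) is a unit clause, so y5 = False.
The clause (y8) is unit: y8 must be True.
The clause (~y4) is unit: y4 must be False.
(~y6) is a unit clause, so y6 = False.
(~y3) is a unit clause, so y3 = False.
The clause (~y1) is unit: y1 must be False.
Unit propagation: (~y2) forces y2 = False.
(~y10) is a unit clause, so y10 = False.
y7, y9 are now unconstrained; take y7 = True, y9 = False.
Every clause has at least one true literal under this assignment.

y1=F, y2=F, y3=F, y4=F, y5=F, y6=F, y7=T, y8=T, y9=F, y10=F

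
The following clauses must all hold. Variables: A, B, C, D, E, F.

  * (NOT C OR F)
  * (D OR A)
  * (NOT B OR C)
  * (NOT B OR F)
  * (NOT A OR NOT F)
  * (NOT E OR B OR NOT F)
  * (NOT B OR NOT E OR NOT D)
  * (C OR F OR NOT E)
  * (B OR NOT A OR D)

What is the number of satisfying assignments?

Satisfying assignments:
  A=F B=F C=F D=T E=F F=F
  A=F B=F C=F D=T E=F F=T
  A=F B=F C=T D=T E=F F=T
  A=F B=T C=T D=T E=F F=T
  A=T B=F C=F D=T E=F F=F
Count: 5.

5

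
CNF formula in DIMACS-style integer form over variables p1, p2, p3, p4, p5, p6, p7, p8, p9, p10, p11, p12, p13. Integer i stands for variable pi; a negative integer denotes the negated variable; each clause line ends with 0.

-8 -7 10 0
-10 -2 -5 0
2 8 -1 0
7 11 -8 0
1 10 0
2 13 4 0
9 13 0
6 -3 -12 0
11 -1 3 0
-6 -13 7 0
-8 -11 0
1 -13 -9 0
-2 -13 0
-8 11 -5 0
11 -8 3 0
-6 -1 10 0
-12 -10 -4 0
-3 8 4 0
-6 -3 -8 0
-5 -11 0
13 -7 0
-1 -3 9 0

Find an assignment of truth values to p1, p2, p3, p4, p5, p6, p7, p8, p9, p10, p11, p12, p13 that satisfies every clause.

p5 occurs only negated in the remaining clauses — set p5 = False.
Set p1 = False and propagate.
  then p10 is forced to True.
For the remaining variables, p2 = True, p3 = False, p4 = False, p6 = True, p7 = False, p8 = False, p9 = True, p11 = False, p12 = True, p13 = False works.
Check each clause:
  1. (p10 \/ ~p7 \/ ~p8) — ~p8 is true.
  2. (~p10 \/ ~p2 \/ ~p5) — ~p5 is true.
  3. (p8 \/ ~p1 \/ p2) — p2 is true.
  4. (~p8 \/ p11 \/ p7) — ~p8 is true.
  5. (p10 \/ p1) — p10 is true.
  6. (p13 \/ p4 \/ p2) — p2 is true.
  7. (p13 \/ p9) — p9 is true.
  8. (~p12 \/ p6 \/ ~p3) — ~p3 is true.
  9. (~p1 \/ p3 \/ p11) — ~p1 is true.
  10. (p7 \/ ~p13 \/ ~p6) — ~p13 is true.
  11. (~p11 \/ ~p8) — ~p8 is true.
  12. (~p9 \/ ~p13 \/ p1) — ~p13 is true.
  13. (~p13 \/ ~p2) — ~p13 is true.
  14. (~p8 \/ ~p5 \/ p11) — ~p8 is true.
  15. (p3 \/ ~p8 \/ p11) — ~p8 is true.
  16. (~p1 \/ p10 \/ ~p6) — p10 is true.
  17. (~p4 \/ ~p12 \/ ~p10) — ~p4 is true.
  18. (p8 \/ p4 \/ ~p3) — ~p3 is true.
  19. (~p8 \/ ~p6 \/ ~p3) — ~p8 is true.
  20. (~p5 \/ ~p11) — ~p5 is true.
  21. (~p7 \/ p13) — ~p7 is true.
  22. (~p3 \/ p9 \/ ~p1) — p9 is true.

p1 = 0, p2 = 1, p3 = 0, p4 = 0, p5 = 0, p6 = 1, p7 = 0, p8 = 0, p9 = 1, p10 = 1, p11 = 0, p12 = 1, p13 = 0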